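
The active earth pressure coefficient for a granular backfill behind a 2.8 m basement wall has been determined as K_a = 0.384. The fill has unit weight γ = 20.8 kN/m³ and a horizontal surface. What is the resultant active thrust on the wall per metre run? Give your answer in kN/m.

31.3 kN/m

P = ½ K_a γ H² = 0.5 × 0.384 × 20.8 × 2.8² = 31.31 kN/m.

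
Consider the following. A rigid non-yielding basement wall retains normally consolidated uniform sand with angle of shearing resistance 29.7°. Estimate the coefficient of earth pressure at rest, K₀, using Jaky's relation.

K₀ = 1 − sin φ' = 1 − sin 29.7° = 0.5045.

0.505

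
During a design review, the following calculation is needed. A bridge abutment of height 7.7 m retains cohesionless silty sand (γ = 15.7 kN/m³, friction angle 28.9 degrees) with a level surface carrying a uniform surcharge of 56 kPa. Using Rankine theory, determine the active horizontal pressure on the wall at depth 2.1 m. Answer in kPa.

31.0 kPa

K_a = (1 − sin φ)/(1 + sin φ) = 0.3484.
σ_v = γz + q = 15.7 × 2.1 + 56 = 88.97 kPa.
σ_h = K_a σ_v = 0.3484 × 88.97 = 30.99 kPa.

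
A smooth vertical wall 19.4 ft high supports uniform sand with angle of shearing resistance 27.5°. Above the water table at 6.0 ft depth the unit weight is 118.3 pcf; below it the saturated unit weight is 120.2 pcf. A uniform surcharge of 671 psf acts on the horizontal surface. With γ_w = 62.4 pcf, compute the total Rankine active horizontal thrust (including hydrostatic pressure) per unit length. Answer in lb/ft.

16600 lb/ft

K_a = tan²(45° − φ/2) = 0.3682.
γ' = 120.2 − 62.4 = 57.80 pcf. h₂ = H − d_w = 13.4 ft.
σ'_h: at surface K_a·q = 247.1; at WT K_a(q+γd_w) = 508.4; at base K_a(q+γd_w+γ'h₂) = 793.6 psf.
P₁ = ½(247.1+508.4)×6.0 = 2267; P₂ = ½(508.4+793.6)×13.4 = 8724; P_w = ½γ_w h₂² = 5602.
Total = 2267+8724+5602 = 16590 lb/ft.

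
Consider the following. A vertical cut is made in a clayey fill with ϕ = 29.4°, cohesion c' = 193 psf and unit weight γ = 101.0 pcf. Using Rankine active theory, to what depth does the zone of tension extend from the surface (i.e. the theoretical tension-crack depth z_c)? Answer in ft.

K_a = tan²(45° − 29.4°/2) = 0.3415; √K_a = 0.5844.
The active pressure is zero where K_a γ z = 2c√K_a, so z_c = 2c/(γ√K_a) = 2×193/(101.0×0.5844) = 6.540 ft.

6.54 ft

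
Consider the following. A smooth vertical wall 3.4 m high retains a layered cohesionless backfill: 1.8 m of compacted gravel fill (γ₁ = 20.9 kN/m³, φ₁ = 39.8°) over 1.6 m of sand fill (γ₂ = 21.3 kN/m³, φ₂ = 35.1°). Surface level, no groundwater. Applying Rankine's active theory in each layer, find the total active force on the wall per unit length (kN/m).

31.0 kN/m

K_a1 = tan²(45°−39.8°/2) = 0.2194; K_a2 = tan²(45°−35.1°/2) = 0.2698.
Layer 1: σ at base = K_a1 γ₁ h₁ = 8.255 kPa; P₁ = ½×8.255×1.8 = 7.429.
Layer 2: σ_v at top = γ₁h₁ = 37.62; σ_h top = K_a2×37.62 = 10.15; σ_h base = K_a2×(37.62+21.3×1.6) = 19.35.
P₂ = ½(10.15+19.35)×1.6 = 23.60. Total P_a = 7.429+23.60 = 31.03 kN/m.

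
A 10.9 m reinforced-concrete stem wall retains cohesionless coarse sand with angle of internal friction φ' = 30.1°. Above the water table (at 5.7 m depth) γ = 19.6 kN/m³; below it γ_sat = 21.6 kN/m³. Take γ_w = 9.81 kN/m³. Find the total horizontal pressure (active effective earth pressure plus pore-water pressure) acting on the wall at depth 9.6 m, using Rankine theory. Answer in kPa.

90.6 kPa

K_a = (1 − sin φ)/(1 + sin φ) = 0.3320.
γ' = 21.6 − 9.81 = 11.79 kN/m³.
Effective vertical stress at 9.6 m: σ'_v = 19.6×5.7 + 11.79×3.90 = 157.7 kPa.
σ'_h = K_a σ'_v = 0.3320 × 157.7 = 52.36 kPa; u = γ_w × 3.90 = 38.26 kPa.
Total σ_h = 52.36 + 38.26 = 90.61 kPa.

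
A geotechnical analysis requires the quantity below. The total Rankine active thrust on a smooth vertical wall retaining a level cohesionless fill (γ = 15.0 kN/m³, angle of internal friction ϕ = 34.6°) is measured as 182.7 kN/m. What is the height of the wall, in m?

K_a = 0.2756. P_a = ½ K_a γ H² ⇒ H = √(2P_a/(K_a γ)).
H = √(2×182.7/(0.2756×15.0)) = 9.401 m.

9.40 m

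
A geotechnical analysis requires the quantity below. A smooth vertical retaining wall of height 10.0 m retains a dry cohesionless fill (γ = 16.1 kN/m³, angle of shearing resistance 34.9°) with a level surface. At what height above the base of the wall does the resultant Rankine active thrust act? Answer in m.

3.33 m

K_a = 0.2721.
The pressure distribution is triangular, so the resultant acts at H/3 above the base = 10.0/3 = 3.333 m.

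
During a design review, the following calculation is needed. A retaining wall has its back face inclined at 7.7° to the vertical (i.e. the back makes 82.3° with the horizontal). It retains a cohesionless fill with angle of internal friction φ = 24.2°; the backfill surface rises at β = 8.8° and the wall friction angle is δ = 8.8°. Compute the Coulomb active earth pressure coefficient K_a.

K_a = sin²(α+φ) / [sin²α · sin(α−δ) · (1 + √{sin(φ+δ)sin(φ−β) / (sin(α−δ)sin(α+β))})²].
With α = 82.3°, φ = 24.2°, δ = 8.8°, β = 8.8°: K_a = 0.5065.

0.506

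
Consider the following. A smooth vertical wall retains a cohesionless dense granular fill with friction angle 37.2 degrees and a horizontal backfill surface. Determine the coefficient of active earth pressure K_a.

K_a = tan²(45° − φ/2) = tan²(26.40°) = 0.2464.

0.246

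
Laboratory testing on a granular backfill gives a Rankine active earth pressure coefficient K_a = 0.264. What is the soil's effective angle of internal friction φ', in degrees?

35.6°

K_a = tan²(45° − φ/2) ⇒ 45° − φ/2 = arctan(√0.264) = 27.19°.
φ = 2(45° − 27.19°) = 35.61°.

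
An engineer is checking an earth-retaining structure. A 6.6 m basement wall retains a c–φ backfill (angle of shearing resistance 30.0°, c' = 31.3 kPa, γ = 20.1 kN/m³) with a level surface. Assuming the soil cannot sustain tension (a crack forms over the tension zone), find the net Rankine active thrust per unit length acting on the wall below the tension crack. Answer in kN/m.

K_a = 0.3333; √K_a = 0.5774.
Tension-crack depth z_c = 2c/(γ√K_a) = 2×31.3/(20.1×0.5774) = 5.394 m.
σ_a at base = K_a γ H − 2c√K_a = 0.3333×20.1×6.6 − 2×31.3×0.5774 = 8.078 kPa.
P_a = ½ × 8.078 × (H − z_c) = 0.5×8.078×1.206 = 4.870 kN/m.

4.87 kN/m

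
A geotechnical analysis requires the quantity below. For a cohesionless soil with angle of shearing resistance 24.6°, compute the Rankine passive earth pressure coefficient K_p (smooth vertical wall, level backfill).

K_p = (1 + sin φ)/(1 − sin φ) = tan²(45° + 24.6°/2) = 2.426.

2.43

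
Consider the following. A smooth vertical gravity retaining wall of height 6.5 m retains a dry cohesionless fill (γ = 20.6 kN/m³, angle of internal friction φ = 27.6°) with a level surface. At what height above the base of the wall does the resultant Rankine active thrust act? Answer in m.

K_a = 0.3668.
The pressure distribution is triangular, so the resultant acts at H/3 above the base = 6.5/3 = 2.167 m.

2.17 m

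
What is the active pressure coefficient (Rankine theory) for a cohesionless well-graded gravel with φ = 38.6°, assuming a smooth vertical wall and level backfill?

0.232

K_a = (1 − sin φ)/(1 + sin φ) = (1 − sin 38.6°)/(1 + sin 38.6°) = 0.2316.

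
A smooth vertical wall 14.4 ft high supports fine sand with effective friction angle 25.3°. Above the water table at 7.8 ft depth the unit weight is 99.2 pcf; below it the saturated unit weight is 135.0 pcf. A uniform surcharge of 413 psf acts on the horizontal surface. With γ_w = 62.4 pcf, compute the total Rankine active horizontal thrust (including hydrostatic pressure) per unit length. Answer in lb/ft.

7640 lb/ft

K_a = tan²(45° − φ/2) = 0.4012.
γ' = 135.0 − 62.4 = 72.60 pcf. h₂ = H − d_w = 6.6 ft.
σ'_h: at surface K_a·q = 165.7; at WT K_a(q+γd_w) = 476.1; at base K_a(q+γd_w+γ'h₂) = 668.4 psf.
P₁ = ½(165.7+476.1)×7.8 = 2503; P₂ = ½(476.1+668.4)×6.6 = 3777; P_w = ½γ_w h₂² = 1359.
Total = 2503+3777+1359 = 7639 lb/ft.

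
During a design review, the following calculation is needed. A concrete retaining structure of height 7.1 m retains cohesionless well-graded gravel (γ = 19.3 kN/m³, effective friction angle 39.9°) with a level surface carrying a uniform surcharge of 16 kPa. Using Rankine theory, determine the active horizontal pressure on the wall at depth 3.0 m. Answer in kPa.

16.1 kPa

K_a = (1 − sin φ)/(1 + sin φ) = 0.2184.
σ_v = γz + q = 19.3 × 3.0 + 16 = 73.90 kPa.
σ_h = K_a σ_v = 0.2184 × 73.90 = 16.14 kPa.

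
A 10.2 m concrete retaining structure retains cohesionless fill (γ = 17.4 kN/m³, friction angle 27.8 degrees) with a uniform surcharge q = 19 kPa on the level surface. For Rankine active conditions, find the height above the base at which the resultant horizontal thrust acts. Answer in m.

K_a = 0.3639.
Triangular part P₁ = ½K_aγH² = 329.4 at H/3 = 3.400 m; rectangular part P₂ = K_a q H = 70.52 at H/2 = 5.100 m.
ȳ = (P₁·3.400 + P₂·5.100)/(P₁+P₂) = 3.700 m.

3.70 m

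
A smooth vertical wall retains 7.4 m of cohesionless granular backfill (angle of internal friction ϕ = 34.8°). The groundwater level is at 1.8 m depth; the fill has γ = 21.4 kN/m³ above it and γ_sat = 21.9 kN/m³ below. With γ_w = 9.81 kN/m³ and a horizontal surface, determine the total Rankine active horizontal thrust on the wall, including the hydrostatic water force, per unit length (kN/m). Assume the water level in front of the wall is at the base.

K_a = tan²(45° − φ/2) = 0.2733.
γ' = 21.9 − 9.81 = 12.09 kN/m³. Depth below WT = 5.6 m.
σ'_h at WT = K_a γ d_w = 10.53 kPa; at base = 10.53 + K_a γ' × 5.6 = 29.03 kPa.
P₁ (0–1.8 m) = ½×10.53×1.8 = 9.475. P₂ (1.8–7.4 m) = ½(10.53+29.03)×5.6 = 110.8.
P_w = ½ γ_w h₂² = 0.5×9.81×5.6² = 153.8. Total = 9.475+110.8+153.8 = 274.1 kN/m.

274 kN/m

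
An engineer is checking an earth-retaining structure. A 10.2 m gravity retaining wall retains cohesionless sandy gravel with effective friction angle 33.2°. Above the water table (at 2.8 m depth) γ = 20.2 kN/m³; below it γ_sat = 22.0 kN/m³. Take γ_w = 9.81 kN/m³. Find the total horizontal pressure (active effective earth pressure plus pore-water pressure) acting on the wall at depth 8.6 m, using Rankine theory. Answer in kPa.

94.1 kPa

K_a = (1 − sin φ)/(1 + sin φ) = 0.2924.
γ' = 22.0 − 9.81 = 12.19 kN/m³.
Effective vertical stress at 8.6 m: σ'_v = 20.2×2.8 + 12.19×5.80 = 127.3 kPa.
σ'_h = K_a σ'_v = 0.2924 × 127.3 = 37.21 kPa; u = γ_w × 5.80 = 56.90 kPa.
Total σ_h = 37.21 + 56.90 = 94.10 kPa.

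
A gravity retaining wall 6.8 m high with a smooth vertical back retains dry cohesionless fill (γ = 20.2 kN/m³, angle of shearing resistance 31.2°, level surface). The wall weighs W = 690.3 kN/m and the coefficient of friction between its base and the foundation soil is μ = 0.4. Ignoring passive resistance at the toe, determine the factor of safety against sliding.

1.86

K_a = tan²(45° − 31.2°/2) = 0.3175.
P_a = ½K_aγH² = 0.5×0.3175×20.2×6.8² = 148.3 kN/m, acting at H/3 = 2.267 m above the base.
FS_sliding = μW / P_a = 0.4×690.3 / 148.3 = 1.862.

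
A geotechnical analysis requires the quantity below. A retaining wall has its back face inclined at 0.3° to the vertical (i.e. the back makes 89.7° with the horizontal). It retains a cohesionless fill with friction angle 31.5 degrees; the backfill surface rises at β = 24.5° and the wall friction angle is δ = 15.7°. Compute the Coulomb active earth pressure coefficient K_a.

K_a = sin²(α+φ) / [sin²α · sin(α−δ) · (1 + √{sin(φ+δ)sin(φ−β) / (sin(α−δ)sin(α+β))})²].
With α = 89.7°, φ = 31.5°, δ = 15.7°, β = 24.5°: K_a = 0.4373.

0.437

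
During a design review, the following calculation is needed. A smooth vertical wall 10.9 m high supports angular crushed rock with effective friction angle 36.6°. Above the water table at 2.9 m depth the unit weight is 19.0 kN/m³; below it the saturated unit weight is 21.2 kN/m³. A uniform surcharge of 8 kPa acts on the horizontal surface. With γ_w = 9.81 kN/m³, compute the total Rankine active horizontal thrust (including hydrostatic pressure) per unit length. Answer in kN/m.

K_a = tan²(45° − φ/2) = 0.2530.
γ' = 21.2 − 9.81 = 11.39 kN/m³. h₂ = H − d_w = 8.0 m.
σ'_h: at surface K_a·q = 2.024; at WT K_a(q+γd_w) = 15.96; at base K_a(q+γd_w+γ'h₂) = 39.01 kPa.
P₁ = ½(2.024+15.96)×2.9 = 26.08; P₂ = ½(15.96+39.01)×8.0 = 219.9; P_w = ½γ_w h₂² = 313.9.
Total = 26.08+219.9+313.9 = 559.9 kN/m.

560 kN/m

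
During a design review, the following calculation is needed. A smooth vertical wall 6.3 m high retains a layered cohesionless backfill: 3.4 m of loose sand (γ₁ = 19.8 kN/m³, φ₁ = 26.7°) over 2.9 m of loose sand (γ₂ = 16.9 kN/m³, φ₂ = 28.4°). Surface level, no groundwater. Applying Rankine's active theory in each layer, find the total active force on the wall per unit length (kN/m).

K_a1 = tan²(45°−26.7°/2) = 0.3800; K_a2 = tan²(45°−28.4°/2) = 0.3554.
Layer 1: σ at base = K_a1 γ₁ h₁ = 25.58 kPa; P₁ = ½×25.58×3.4 = 43.48.
Layer 2: σ_v at top = γ₁h₁ = 67.32; σ_h top = K_a2×67.32 = 23.92; σ_h base = K_a2×(67.32+16.9×2.9) = 41.34.
P₂ = ½(23.92+41.34)×2.9 = 94.63. Total P_a = 43.48+94.63 = 138.1 kN/m.

138 kN/m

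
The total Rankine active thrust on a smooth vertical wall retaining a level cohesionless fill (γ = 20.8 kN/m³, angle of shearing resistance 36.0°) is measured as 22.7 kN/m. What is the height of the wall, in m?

K_a = 0.2596. P_a = ½ K_a γ H² ⇒ H = √(2P_a/(K_a γ)).
H = √(2×22.7/(0.2596×20.8)) = 2.900 m.

2.90 m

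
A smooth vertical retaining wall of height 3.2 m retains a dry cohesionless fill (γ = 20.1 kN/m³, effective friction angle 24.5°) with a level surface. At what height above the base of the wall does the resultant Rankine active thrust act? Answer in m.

K_a = 0.4137.
The pressure distribution is triangular, so the resultant acts at H/3 above the base = 3.2/3 = 1.067 m.

1.07 m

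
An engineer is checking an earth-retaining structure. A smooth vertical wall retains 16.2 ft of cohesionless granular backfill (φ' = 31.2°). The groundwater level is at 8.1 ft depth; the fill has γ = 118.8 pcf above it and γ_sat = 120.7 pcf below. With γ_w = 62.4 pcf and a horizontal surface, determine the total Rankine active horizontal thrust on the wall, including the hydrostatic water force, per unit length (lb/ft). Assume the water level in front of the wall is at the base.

K_a = tan²(45° − φ/2) = 0.3175.
γ' = 120.7 − 62.4 = 58.30 pcf. Depth below WT = 8.1 ft.
σ'_h at WT = K_a γ d_w = 305.5 psf; at base = 305.5 + K_a γ' × 8.1 = 455.5 psf.
P₁ (0–8.1 ft) = ½×305.5×8.1 = 1237. P₂ (8.1–16.2 ft) = ½(305.5+455.5)×8.1 = 3082.
P_w = ½ γ_w h₂² = 0.5×62.4×8.1² = 2047. Total = 1237+3082+2047 = 6366 lb/ft.

6370 lb/ft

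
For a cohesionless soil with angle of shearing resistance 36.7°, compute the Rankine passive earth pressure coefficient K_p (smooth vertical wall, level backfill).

3.97

K_p = (1 + sin φ)/(1 − sin φ) = tan²(45° + 36.7°/2) = 3.970.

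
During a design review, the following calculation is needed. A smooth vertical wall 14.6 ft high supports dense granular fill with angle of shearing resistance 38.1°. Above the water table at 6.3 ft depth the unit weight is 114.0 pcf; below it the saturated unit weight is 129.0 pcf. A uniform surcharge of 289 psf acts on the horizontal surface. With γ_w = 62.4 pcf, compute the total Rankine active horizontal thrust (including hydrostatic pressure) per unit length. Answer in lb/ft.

5640 lb/ft

K_a = tan²(45° − φ/2) = 0.2368.
γ' = 129.0 − 62.4 = 66.60 pcf. h₂ = H − d_w = 8.3 ft.
σ'_h: at surface K_a·q = 68.44; at WT K_a(q+γd_w) = 238.5; at base K_a(q+γd_w+γ'h₂) = 369.5 psf.
P₁ = ½(68.44+238.5)×6.3 = 967.0; P₂ = ½(238.5+369.5)×8.3 = 2523; P_w = ½γ_w h₂² = 2149.
Total = 967.0+2523+2149 = 5640 lb/ft.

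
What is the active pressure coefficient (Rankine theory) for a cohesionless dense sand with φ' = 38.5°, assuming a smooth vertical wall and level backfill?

K_a = (1 − sin φ)/(1 + sin φ) = (1 − sin 38.5°)/(1 + sin 38.5°) = 0.2327.

0.233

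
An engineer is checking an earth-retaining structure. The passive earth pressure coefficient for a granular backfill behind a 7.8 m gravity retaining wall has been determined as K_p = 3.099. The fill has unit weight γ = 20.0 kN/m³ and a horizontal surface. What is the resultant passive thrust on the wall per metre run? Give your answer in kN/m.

1890 kN/m

P = ½ K_p γ H² = 0.5 × 3.099 × 20.0 × 7.8² = 1885 kN/m.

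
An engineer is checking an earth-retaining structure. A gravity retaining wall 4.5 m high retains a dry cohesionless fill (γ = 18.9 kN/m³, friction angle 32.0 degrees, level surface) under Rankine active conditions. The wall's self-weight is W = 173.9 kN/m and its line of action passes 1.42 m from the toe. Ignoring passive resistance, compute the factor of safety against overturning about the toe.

2.80

K_a = tan²(45° − 32.0°/2) = 0.3073.
P_a = ½K_aγH² = 0.5×0.3073×18.9×4.5² = 58.80 kN/m, acting at H/3 = 1.500 m above the base.
Overturning moment M_o = P_a × H/3 = 58.80 × 1.500 = 88.20.
Resisting moment M_r = W × 1.42 = 173.9 × 1.42 = 246.9.
FS_overturning = M_r/M_o = 246.9/88.20 = 2.800.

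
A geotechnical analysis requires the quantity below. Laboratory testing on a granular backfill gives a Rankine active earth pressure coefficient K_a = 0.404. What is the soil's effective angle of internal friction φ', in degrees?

25.1°

K_a = tan²(45° − φ/2) ⇒ 45° − φ/2 = arctan(√0.404) = 32.44°.
φ = 2(45° − 32.44°) = 25.12°.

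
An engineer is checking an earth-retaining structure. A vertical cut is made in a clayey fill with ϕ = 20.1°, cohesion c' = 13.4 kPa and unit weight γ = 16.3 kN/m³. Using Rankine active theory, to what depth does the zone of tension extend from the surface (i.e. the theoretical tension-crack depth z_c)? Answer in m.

K_a = tan²(45° − 20.1°/2) = 0.4885; √K_a = 0.6989.
The active pressure is zero where K_a γ z = 2c√K_a, so z_c = 2c/(γ√K_a) = 2×13.4/(16.3×0.6989) = 2.352 m.

2.35 m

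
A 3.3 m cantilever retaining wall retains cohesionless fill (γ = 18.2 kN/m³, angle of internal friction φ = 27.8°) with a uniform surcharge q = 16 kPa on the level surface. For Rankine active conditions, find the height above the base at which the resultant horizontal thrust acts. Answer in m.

1.29 m

K_a = 0.3639.
Triangular part P₁ = ½K_aγH² = 36.06 at H/3 = 1.100 m; rectangular part P₂ = K_a q H = 19.21 at H/2 = 1.650 m.
ȳ = (P₁·1.100 + P₂·1.650)/(P₁+P₂) = 1.291 m.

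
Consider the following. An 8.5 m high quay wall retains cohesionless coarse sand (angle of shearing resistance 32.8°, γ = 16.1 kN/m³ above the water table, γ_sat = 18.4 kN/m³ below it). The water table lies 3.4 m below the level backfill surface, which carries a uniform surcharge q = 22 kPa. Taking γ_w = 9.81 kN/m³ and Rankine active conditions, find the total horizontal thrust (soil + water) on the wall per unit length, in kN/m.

K_a = tan²(45° − φ/2) = 0.2973.
γ' = 18.4 − 9.81 = 8.590 kN/m³. h₂ = H − d_w = 5.1 m.
σ'_h: at surface K_a·q = 6.540; at WT K_a(q+γd_w) = 22.81; at base K_a(q+γd_w+γ'h₂) = 35.83 kPa.
P₁ = ½(6.540+22.81)×3.4 = 49.90; P₂ = ½(22.81+35.83)×5.1 = 149.5; P_w = ½γ_w h₂² = 127.6.
Total = 49.90+149.5+127.6 = 327.0 kN/m.

327 kN/m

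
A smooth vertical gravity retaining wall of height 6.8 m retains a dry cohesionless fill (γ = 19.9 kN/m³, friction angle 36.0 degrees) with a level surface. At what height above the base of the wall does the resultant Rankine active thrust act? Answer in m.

2.27 m

K_a = 0.2596.
The pressure distribution is triangular, so the resultant acts at H/3 above the base = 6.8/3 = 2.267 m.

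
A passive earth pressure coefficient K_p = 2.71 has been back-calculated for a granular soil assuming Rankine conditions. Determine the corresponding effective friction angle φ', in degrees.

K_p = (1+sin φ)/(1−sin φ) ⇒ sin φ = (K_p − 1)/(K_p + 1) = 0.4609.
φ = arcsin(0.4609) = 27.45°.

27.4°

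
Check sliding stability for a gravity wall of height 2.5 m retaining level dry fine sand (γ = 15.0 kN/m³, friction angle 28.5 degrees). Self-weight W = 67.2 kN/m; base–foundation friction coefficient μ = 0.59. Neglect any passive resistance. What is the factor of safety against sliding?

K_a = tan²(45° − 28.5°/2) = 0.3540.
P_a = ½K_aγH² = 0.5×0.3540×15.0×2.5² = 16.59 kN/m, acting at H/3 = 0.8333 m above the base.
FS_sliding = μW / P_a = 0.59×67.2 / 16.59 = 2.390.

2.39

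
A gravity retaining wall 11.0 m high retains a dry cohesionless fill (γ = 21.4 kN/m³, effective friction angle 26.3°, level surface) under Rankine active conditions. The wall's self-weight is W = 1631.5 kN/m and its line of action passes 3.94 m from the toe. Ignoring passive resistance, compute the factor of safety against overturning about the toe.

3.51

K_a = tan²(45° − 26.3°/2) = 0.3859.
P_a = ½K_aγH² = 0.5×0.3859×21.4×11.0² = 499.7 kN/m, acting at H/3 = 3.667 m above the base.
Overturning moment M_o = P_a × H/3 = 499.7 × 3.667 = 1832.
Resisting moment M_r = W × 3.94 = 1631.5 × 3.94 = 6428.
FS_overturning = M_r/M_o = 6428/1832 = 3.509.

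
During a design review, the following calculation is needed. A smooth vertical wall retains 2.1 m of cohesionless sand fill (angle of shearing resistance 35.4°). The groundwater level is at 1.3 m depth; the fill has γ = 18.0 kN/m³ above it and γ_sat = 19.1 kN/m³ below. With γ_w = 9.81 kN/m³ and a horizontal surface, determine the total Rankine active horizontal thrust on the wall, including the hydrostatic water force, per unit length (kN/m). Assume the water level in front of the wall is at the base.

K_a = tan²(45° − φ/2) = 0.2664.
γ' = 19.1 − 9.81 = 9.290 kN/m³. Depth below WT = 0.8 m.
σ'_h at WT = K_a γ d_w = 6.234 kPa; at base = 6.234 + K_a γ' × 0.8 = 8.214 kPa.
P₁ (0–1.3 m) = ½×6.234×1.3 = 4.052. P₂ (1.3–2.1 m) = ½(6.234+8.214)×0.8 = 5.779.
P_w = ½ γ_w h₂² = 0.5×9.81×0.8² = 3.139. Total = 4.052+5.779+3.139 = 12.97 kN/m.

13.0 kN/m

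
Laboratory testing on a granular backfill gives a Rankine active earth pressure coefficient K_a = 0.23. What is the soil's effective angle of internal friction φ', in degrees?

K_a = tan²(45° − φ/2) ⇒ 45° − φ/2 = arctan(√0.23) = 25.62°.
φ = 2(45° − 25.62°) = 38.76°.

38.8°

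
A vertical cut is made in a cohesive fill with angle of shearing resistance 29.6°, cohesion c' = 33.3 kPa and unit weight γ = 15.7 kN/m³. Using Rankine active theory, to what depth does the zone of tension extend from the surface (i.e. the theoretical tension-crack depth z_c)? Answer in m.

K_a = tan²(45° − 29.6°/2) = 0.3387; √K_a = 0.5820.
The active pressure is zero where K_a γ z = 2c√K_a, so z_c = 2c/(γ√K_a) = 2×33.3/(15.7×0.5820) = 7.289 m.

7.29 m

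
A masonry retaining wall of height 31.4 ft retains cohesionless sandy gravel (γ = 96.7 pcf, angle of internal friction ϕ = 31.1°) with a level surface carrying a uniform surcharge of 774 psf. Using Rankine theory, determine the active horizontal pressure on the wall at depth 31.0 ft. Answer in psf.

K_a = (1 − sin φ)/(1 + sin φ) = 0.3188.
σ_v = γz + q = 96.7 × 31.0 + 774 = 3772 psf.
σ_h = K_a σ_v = 0.3188 × 3772 = 1202 psf.

1200 psf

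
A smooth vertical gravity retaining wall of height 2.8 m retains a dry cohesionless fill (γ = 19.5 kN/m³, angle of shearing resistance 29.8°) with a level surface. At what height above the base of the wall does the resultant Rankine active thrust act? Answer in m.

0.933 m

K_a = 0.3360.
The pressure distribution is triangular, so the resultant acts at H/3 above the base = 2.8/3 = 0.9333 m.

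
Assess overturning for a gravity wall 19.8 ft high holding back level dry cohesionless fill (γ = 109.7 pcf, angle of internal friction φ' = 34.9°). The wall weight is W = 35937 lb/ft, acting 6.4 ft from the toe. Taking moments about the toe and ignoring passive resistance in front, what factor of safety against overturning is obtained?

K_a = tan²(45° − 34.9°/2) = 0.2721.
P_a = ½K_aγH² = 0.5×0.2721×109.7×19.8² = 5852 lb/ft, acting at H/3 = 6.600 ft above the base.
Overturning moment M_o = P_a × H/3 = 5852 × 6.600 = 38620.
Resisting moment M_r = W × 6.4 = 35937 × 6.4 = 230000.
FS_overturning = M_r/M_o = 230000/38620 = 5.955.

5.95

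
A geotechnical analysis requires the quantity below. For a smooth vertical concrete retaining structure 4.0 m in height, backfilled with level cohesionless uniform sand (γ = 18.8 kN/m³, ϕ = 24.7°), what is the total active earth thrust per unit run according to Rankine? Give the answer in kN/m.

K_a = tan²(45° − φ/2) = 0.4106.
P_a = ½ K_a γ H² = 0.5 × 0.4106 × 18.8 × 4.0² = 61.75 kN/m.

61.7 kN/m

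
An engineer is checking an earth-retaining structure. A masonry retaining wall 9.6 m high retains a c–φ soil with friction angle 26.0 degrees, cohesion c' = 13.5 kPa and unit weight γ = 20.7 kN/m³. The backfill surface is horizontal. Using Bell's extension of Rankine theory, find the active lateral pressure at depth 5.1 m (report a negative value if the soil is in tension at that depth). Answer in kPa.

24.3 kPa

K_a = (1 − sin φ)/(1 + sin φ) = 0.3905.
σ_a = K_a γ z − 2c√K_a = 0.3905×20.7×5.1 − 2×13.5×0.6249 = 24.35 kPa.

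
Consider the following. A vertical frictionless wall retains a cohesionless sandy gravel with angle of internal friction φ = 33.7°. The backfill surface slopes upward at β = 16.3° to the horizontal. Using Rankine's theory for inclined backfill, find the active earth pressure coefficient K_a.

K_a = cos β · (cos β − √(cos²β − cos²φ)) / (cos β + √(cos²β − cos²φ)).
cos β = 0.9598, cos φ = 0.8320, √(cos²β − cos²φ) = 0.4786.
K_a = 0.9598 × (0.9598 − 0.4786)/(0.9598 + 0.4786) = 0.3211.

0.321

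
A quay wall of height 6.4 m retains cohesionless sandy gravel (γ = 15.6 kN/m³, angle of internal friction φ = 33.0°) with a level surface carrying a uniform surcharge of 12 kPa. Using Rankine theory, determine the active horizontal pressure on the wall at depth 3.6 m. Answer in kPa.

K_a = (1 − sin φ)/(1 + sin φ) = 0.2948.
σ_v = γz + q = 15.6 × 3.6 + 12 = 68.16 kPa.
σ_h = K_a σ_v = 0.2948 × 68.16 = 20.09 kPa.

20.1 kPa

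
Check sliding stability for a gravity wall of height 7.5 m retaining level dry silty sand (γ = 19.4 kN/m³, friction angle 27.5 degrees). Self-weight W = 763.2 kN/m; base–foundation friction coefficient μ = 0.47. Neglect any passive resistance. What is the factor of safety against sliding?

1.79

K_a = tan²(45° − 27.5°/2) = 0.3682.
P_a = ½K_aγH² = 0.5×0.3682×19.4×7.5² = 200.9 kN/m, acting at H/3 = 2.500 m above the base.
FS_sliding = μW / P_a = 0.47×763.2 / 200.9 = 1.785.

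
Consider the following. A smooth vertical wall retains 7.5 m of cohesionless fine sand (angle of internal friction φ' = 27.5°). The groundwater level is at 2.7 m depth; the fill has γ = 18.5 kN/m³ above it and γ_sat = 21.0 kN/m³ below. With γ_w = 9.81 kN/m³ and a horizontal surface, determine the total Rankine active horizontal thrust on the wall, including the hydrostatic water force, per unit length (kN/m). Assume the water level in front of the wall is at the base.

274 kN/m

K_a = tan²(45° − φ/2) = 0.3682.
γ' = 21.0 − 9.81 = 11.19 kN/m³. Depth below WT = 4.8 m.
σ'_h at WT = K_a γ d_w = 18.39 kPa; at base = 18.39 + K_a γ' × 4.8 = 38.17 kPa.
P₁ (0–2.7 m) = ½×18.39×2.7 = 24.83. P₂ (2.7–7.5 m) = ½(18.39+38.17)×4.8 = 135.8.
P_w = ½ γ_w h₂² = 0.5×9.81×4.8² = 113.0. Total = 24.83+135.8+113.0 = 273.6 kN/m.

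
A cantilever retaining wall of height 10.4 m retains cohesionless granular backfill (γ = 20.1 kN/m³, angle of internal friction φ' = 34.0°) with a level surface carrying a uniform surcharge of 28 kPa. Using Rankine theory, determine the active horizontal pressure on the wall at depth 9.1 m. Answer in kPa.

K_a = (1 − sin φ)/(1 + sin φ) = 0.2827.
σ_v = γz + q = 20.1 × 9.1 + 28 = 210.9 kPa.
σ_h = K_a σ_v = 0.2827 × 210.9 = 59.63 kPa.

59.6 kPa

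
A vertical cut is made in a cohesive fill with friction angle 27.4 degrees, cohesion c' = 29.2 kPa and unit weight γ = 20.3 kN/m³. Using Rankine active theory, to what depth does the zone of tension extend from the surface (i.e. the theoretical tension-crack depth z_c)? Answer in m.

K_a = tan²(45° − 27.4°/2) = 0.3697; √K_a = 0.6080.
The active pressure is zero where K_a γ z = 2c√K_a, so z_c = 2c/(γ√K_a) = 2×29.2/(20.3×0.6080) = 4.732 m.

4.73 m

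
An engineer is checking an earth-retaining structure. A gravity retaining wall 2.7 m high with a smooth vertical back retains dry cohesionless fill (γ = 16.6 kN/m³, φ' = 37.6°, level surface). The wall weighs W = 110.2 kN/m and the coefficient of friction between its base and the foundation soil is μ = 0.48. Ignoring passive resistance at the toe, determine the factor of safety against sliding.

K_a = tan²(45° − 37.6°/2) = 0.2421.
P_a = ½K_aγH² = 0.5×0.2421×16.6×2.7² = 14.65 kN/m, acting at H/3 = 0.9000 m above the base.
FS_sliding = μW / P_a = 0.48×110.2 / 14.65 = 3.611.

3.61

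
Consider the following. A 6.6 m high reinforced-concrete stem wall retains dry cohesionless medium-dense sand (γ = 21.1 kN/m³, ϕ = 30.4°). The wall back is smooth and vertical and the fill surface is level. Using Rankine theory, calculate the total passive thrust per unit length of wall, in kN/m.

K_p = tan²(45° + φ/2) = 3.049.
P_p = ½ K_p γ H² = 0.5 × 3.049 × 21.1 × 6.6² = 1401 kN/m.

1400 kN/m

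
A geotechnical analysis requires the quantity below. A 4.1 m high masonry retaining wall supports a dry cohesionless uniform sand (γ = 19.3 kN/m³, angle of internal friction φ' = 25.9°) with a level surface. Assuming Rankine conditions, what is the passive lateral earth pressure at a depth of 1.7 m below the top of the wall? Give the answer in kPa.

K_p = (1 + sin φ)/(1 − sin φ) = 2.551.
σ_h = K_p γ z = 2.551 × 19.3 × 1.7 = 83.70 kPa.

83.7 kPa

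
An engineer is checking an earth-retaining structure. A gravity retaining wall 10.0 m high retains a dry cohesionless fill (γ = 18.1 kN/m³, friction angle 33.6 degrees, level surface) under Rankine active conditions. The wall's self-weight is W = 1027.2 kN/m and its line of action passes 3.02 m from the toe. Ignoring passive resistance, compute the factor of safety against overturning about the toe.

K_a = tan²(45° − 33.6°/2) = 0.2875.
P_a = ½K_aγH² = 0.5×0.2875×18.1×10.0² = 260.2 kN/m, acting at H/3 = 3.333 m above the base.
Overturning moment M_o = P_a × H/3 = 260.2 × 3.333 = 867.3.
Resisting moment M_r = W × 3.02 = 1027.2 × 3.02 = 3102.
FS_overturning = M_r/M_o = 3102/867.3 = 3.577.

3.58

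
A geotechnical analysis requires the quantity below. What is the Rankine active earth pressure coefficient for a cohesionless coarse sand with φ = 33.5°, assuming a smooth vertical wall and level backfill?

0.289

K_a = tan²(45° − φ/2) = tan²(28.25°) = 0.2887.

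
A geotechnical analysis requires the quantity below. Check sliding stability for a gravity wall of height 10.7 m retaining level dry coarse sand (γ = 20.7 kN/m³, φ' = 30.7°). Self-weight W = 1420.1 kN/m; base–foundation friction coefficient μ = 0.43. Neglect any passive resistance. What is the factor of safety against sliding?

K_a = tan²(45° − 30.7°/2) = 0.3240.
P_a = ½K_aγH² = 0.5×0.3240×20.7×10.7² = 384.0 kN/m, acting at H/3 = 3.567 m above the base.
FS_sliding = μW / P_a = 0.43×1420.1 / 384.0 = 1.590.

1.59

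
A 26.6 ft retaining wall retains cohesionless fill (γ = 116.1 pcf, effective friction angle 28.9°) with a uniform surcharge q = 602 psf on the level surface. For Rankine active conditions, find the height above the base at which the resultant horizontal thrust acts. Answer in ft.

K_a = 0.3484.
Triangular part P₁ = ½K_aγH² = 14310 at H/3 = 8.867 ft; rectangular part P₂ = K_a q H = 5578 at H/2 = 13.30 ft.
ȳ = (P₁·8.867 + P₂·13.30)/(P₁+P₂) = 10.11 ft.

10.1 ft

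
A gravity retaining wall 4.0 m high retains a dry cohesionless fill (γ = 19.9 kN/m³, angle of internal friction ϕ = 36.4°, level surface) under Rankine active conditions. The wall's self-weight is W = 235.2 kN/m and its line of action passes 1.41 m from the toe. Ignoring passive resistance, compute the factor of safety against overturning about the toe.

6.12

K_a = tan²(45° − 36.4°/2) = 0.2552.
P_a = ½K_aγH² = 0.5×0.2552×19.9×4.0² = 40.62 kN/m, acting at H/3 = 1.333 m above the base.
Overturning moment M_o = P_a × H/3 = 40.62 × 1.333 = 54.16.
Resisting moment M_r = W × 1.41 = 235.2 × 1.41 = 331.6.
FS_overturning = M_r/M_o = 331.6/54.16 = 6.123.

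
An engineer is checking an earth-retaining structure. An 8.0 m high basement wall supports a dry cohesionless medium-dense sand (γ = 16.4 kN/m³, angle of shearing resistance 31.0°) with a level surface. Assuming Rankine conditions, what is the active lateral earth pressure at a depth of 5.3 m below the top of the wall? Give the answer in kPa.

27.8 kPa

K_a = (1 − sin φ)/(1 + sin φ) = 0.3201.
σ_h = K_a γ z = 0.3201 × 16.4 × 5.3 = 27.82 kPa.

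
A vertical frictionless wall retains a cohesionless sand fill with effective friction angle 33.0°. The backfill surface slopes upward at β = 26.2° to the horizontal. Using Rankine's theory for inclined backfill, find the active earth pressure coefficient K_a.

K_a = cos β · (cos β − √(cos²β − cos²φ)) / (cos β + √(cos²β − cos²φ)).
cos β = 0.8973, cos φ = 0.8387, √(cos²β − cos²φ) = 0.3189.
K_a = 0.8973 × (0.8973 − 0.3189)/(0.8973 + 0.3189) = 0.4267.

0.427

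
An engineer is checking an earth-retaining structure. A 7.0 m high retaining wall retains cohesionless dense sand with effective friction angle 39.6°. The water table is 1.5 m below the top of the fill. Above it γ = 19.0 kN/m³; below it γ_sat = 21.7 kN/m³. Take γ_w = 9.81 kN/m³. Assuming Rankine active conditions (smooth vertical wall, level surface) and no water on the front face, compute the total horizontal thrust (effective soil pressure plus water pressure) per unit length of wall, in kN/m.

K_a = tan²(45° − φ/2) = 0.2214.
γ' = 21.7 − 9.81 = 11.89 kN/m³. Depth below WT = 5.5 m.
σ'_h at WT = K_a γ d_w = 6.311 kPa; at base = 6.311 + K_a γ' × 5.5 = 20.79 kPa.
P₁ (0–1.5 m) = ½×6.311×1.5 = 4.733. P₂ (1.5–7.0 m) = ½(6.311+20.79)×5.5 = 74.53.
P_w = ½ γ_w h₂² = 0.5×9.81×5.5² = 148.4. Total = 4.733+74.53+148.4 = 227.6 kN/m.

228 kN/m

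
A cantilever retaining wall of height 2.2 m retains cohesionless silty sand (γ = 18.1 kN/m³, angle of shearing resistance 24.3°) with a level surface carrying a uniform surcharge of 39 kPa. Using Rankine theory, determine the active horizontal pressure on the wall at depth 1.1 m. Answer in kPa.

24.6 kPa

K_a = (1 − sin φ)/(1 + sin φ) = 0.4169.
σ_v = γz + q = 18.1 × 1.1 + 39 = 58.91 kPa.
σ_h = K_a σ_v = 0.4169 × 58.91 = 24.56 kPa.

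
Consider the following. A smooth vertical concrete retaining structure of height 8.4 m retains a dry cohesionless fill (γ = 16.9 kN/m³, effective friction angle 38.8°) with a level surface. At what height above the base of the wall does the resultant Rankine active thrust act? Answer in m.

K_a = 0.2296.
The pressure distribution is triangular, so the resultant acts at H/3 above the base = 8.4/3 = 2.800 m.

2.80 m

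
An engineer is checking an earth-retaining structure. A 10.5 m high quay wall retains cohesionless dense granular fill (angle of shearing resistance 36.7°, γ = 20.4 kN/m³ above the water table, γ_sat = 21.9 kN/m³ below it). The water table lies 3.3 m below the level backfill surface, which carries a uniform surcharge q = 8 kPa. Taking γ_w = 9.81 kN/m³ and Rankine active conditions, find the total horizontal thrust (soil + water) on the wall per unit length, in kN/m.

504 kN/m

K_a = tan²(45° − φ/2) = 0.2519.
γ' = 21.9 − 9.81 = 12.09 kN/m³. h₂ = H − d_w = 7.2 m.
σ'_h: at surface K_a·q = 2.015; at WT K_a(q+γd_w) = 18.97; at base K_a(q+γd_w+γ'h₂) = 40.89 kPa.
P₁ = ½(2.015+18.97)×3.3 = 34.62; P₂ = ½(18.97+40.89)×7.2 = 215.5; P_w = ½γ_w h₂² = 254.3.
Total = 34.62+215.5+254.3 = 504.4 kN/m.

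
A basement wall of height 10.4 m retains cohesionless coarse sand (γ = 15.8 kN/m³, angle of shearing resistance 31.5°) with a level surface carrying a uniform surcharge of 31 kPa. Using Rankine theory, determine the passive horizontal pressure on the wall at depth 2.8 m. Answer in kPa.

K_p = (1 + sin φ)/(1 − sin φ) = 3.188.
σ_v = γz + q = 15.8 × 2.8 + 31 = 75.24 kPa.
σ_h = K_p σ_v = 3.188 × 75.24 = 239.9 kPa.

240 kPa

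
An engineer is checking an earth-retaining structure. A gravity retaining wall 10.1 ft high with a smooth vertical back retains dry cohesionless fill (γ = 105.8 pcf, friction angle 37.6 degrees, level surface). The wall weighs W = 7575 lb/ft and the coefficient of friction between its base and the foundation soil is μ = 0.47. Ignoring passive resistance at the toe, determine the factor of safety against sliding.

K_a = tan²(45° − 37.6°/2) = 0.2421.
P_a = ½K_aγH² = 0.5×0.2421×105.8×10.1² = 1307 lb/ft, acting at H/3 = 3.367 ft above the base.
FS_sliding = μW / P_a = 0.47×7575 / 1307 = 2.725.

2.72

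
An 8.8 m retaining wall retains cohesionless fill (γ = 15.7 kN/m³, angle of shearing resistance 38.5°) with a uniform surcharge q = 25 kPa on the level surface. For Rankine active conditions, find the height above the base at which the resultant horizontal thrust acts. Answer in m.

K_a = 0.2327.
Triangular part P₁ = ½K_aγH² = 141.4 at H/3 = 2.933 m; rectangular part P₂ = K_a q H = 51.18 at H/2 = 4.400 m.
ȳ = (P₁·2.933 + P₂·4.400)/(P₁+P₂) = 3.323 m.

3.32 m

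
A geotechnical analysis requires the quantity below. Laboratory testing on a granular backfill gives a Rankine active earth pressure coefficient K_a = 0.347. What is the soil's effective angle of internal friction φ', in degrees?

K_a = tan²(45° − φ/2) ⇒ 45° − φ/2 = arctan(√0.347) = 30.50°.
φ = 2(45° − 30.50°) = 29.00°.

29.0°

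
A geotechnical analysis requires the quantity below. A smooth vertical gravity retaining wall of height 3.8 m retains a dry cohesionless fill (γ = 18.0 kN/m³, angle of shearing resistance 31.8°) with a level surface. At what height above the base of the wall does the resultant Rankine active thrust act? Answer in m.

1.27 m

K_a = 0.3098.
The pressure distribution is triangular, so the resultant acts at H/3 above the base = 3.8/3 = 1.267 m.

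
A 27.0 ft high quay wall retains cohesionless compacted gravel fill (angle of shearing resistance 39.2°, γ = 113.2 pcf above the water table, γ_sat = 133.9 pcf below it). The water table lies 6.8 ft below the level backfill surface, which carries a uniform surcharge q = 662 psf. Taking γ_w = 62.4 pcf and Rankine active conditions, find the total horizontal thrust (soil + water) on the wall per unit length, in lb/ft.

24100 lb/ft

K_a = tan²(45° − φ/2) = 0.2255.
γ' = 133.9 − 62.4 = 71.50 pcf. h₂ = H − d_w = 20.2 ft.
σ'_h: at surface K_a·q = 149.3; at WT K_a(q+γd_w) = 322.8; at base K_a(q+γd_w+γ'h₂) = 648.5 psf.
P₁ = ½(149.3+322.8)×6.8 = 1605; P₂ = ½(322.8+648.5)×20.2 = 9810; P_w = ½γ_w h₂² = 12730.
Total = 1605+9810+12730 = 24150 lb/ft.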